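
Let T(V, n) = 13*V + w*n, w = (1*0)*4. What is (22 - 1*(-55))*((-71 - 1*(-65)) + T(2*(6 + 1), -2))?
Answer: 13552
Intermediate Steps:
w = 0 (w = 0*4 = 0)
T(V, n) = 13*V (T(V, n) = 13*V + 0*n = 13*V + 0 = 13*V)
(22 - 1*(-55))*((-71 - 1*(-65)) + T(2*(6 + 1), -2)) = (22 - 1*(-55))*((-71 - 1*(-65)) + 13*(2*(6 + 1))) = (22 + 55)*((-71 + 65) + 13*(2*7)) = 77*(-6 + 13*14) = 77*(-6 + 182) = 77*176 = 13552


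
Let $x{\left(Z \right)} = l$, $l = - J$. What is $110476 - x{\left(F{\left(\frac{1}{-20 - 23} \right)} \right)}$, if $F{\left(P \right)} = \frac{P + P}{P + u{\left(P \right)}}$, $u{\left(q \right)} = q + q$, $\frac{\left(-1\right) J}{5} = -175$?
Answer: $111351$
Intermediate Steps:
$J = 875$ ($J = \left(-5\right) \left(-175\right) = 875$)
$u{\left(q \right)} = 2 q$
$F{\left(P \right)} = \frac{2}{3}$ ($F{\left(P \right)} = \frac{P + P}{P + 2 P} = \frac{2 P}{3 P} = 2 P \frac{1}{3 P} = \frac{2}{3}$)
$l = -875$ ($l = \left(-1\right) 875 = -875$)
$x{\left(Z \right)} = -875$
$110476 - x{\left(F{\left(\frac{1}{-20 - 23} \right)} \right)} = 110476 - -875 = 110476 + 875 = 111351$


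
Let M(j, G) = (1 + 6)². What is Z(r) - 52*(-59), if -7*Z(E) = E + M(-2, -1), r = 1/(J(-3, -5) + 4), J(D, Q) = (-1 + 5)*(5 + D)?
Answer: 257123/84 ≈ 3061.0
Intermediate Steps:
M(j, G) = 49 (M(j, G) = 7² = 49)
J(D, Q) = 20 + 4*D (J(D, Q) = 4*(5 + D) = 20 + 4*D)
r = 1/12 (r = 1/((20 + 4*(-3)) + 4) = 1/((20 - 12) + 4) = 1/(8 + 4) = 1/12 ≈ 0.083333)
Z(E) = -7 - E/7 (Z(E) = -(E + 49)/7 = -(49 + E)/7 = -7 - E/7)
Z(r) - 52*(-59) = (-7 - ⅐*1/12) - 52*(-59) = (-7 - 1/84) + 3068 = -589/84 + 3068 = 257123/84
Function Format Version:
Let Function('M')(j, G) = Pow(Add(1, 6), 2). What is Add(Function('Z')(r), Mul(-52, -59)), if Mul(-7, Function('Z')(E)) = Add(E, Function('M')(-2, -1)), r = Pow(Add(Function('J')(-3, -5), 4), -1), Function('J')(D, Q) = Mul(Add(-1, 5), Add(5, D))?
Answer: Rational(257123, 84) ≈ 3061.0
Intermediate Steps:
Function('M')(j, G) = 49 (Function('M')(j, G) = Pow(7, 2) = 49)
Function('J')(D, Q) = Add(20, Mul(4, D)) (Function('J')(D, Q) = Mul(4, Add(5, D)) = Add(20, Mul(4, D)))
r = Rational(1, 12) (r = Pow(Add(Add(20, Mul(4, -3)), 4), -1) = Pow(Add(Add(20, -12), 4), -1) = Pow(Add(8, 4), -1) = Pow(12, -1) = Rational(1, 12) ≈ 0.083333)
Function('Z')(E) = Add(-7, Mul(Rational(-1, 7), E)) (Function('Z')(E) = Mul(Rational(-1, 7), Add(E, 49)) = Mul(Rational(-1, 7), Add(49, E)) = Add(-7, Mul(Rational(-1, 7), E)))
Add(Function('Z')(r), Mul(-52, -59)) = Add(Add(-7, Mul(Rational(-1, 7), Rational(1, 12))), Mul(-52, -59)) = Add(Add(-7, Rational(-1, 84)), 3068) = Add(Rational(-589, 84), 3068) = Rational(257123, 84)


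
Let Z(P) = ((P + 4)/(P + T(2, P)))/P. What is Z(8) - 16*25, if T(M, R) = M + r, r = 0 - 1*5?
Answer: -3997/10 ≈ -399.70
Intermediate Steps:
r = -5 (r = 0 - 5 = -5)
T(M, R) = -5 + M (T(M, R) = M - 5 = -5 + M)
Z(P) = (4 + P)/(P*(-3 + P)) (Z(P) = ((P + 4)/(P + (-5 + 2)))/P = ((4 + P)/(P - 3))/P = ((4 + P)/(-3 + P))/P = (4 + P)/(P*(-3 + P)))
Z(8) - 16*25 = (4 + 8)/(8*(-3 + 8)) - 16*25 = (⅛)*12/5 - 400 = (⅛)*(⅕)*12 - 400 = 3/10 - 400 = -3997/10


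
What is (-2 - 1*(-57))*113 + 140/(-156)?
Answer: 242350/39 ≈ 6214.1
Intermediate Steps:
(-2 - 1*(-57))*113 + 140/(-156) = (-2 + 57)*113 + 140*(-1/156) = 55*113 - 35/39 = 6215 - 35/39 = 242350/39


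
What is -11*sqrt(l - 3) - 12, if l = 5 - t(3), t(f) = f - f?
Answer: -12 - 11*sqrt(2) ≈ -27.556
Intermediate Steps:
t(f) = 0
l = 5 (l = 5 - 1*0 = 5 + 0 = 5)
-11*sqrt(l - 3) - 12 = -11*sqrt(5 - 3) - 12 = -11*sqrt(2) - 12 = -12 - 11*sqrt(2)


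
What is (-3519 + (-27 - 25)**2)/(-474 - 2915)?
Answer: 815/3389 ≈ 0.24048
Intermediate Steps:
(-3519 + (-27 - 25)**2)/(-474 - 2915) = (-3519 + (-52)**2)/(-3389) = (-3519 + 2704)*(-1/3389) = -815*(-1/3389) = 815/3389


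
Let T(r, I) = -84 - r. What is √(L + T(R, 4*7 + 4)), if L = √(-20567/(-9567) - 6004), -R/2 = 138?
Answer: √(1952586432 + 3189*I*√61037142163)/3189 ≈ 14.125 + 2.7423*I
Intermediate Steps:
R = -276 (R = -2*138 = -276)
L = I*√61037142163/3189 (L = √(-20567*(-1/9567) - 6004) = √(20567/9567 - 6004) = √(-57419701/9567) = I*√61037142163/3189 ≈ 77.472*I)
√(L + T(R, 4*7 + 4)) = √(I*√61037142163/3189 + (-84 - 1*(-276))) = √(I*√61037142163/3189 + (-84 + 276)) = √(I*√61037142163/3189 + 192) = √(192 + I*√61037142163/3189)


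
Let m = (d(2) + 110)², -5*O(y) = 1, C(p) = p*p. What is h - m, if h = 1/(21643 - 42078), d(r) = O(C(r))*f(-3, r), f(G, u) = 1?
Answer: -1231825892/102175 ≈ -12056.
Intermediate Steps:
C(p) = p²
O(y) = -⅕ (O(y) = -⅕*1 = -⅕)
d(r) = -⅕ (d(r) = -⅕*1 = -⅕)
m = 301401/25 (m = (-⅕ + 110)² = (549/5)² = 301401/25 ≈ 12056.)
h = -1/20435 (h = 1/(-20435) = -1/20435 ≈ -4.8936e-5)
h - m = -1/20435 - 1*301401/25 = -1/20435 - 301401/25 = -1231825892/102175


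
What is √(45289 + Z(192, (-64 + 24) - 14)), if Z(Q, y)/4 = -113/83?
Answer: 3*√34662045/83 ≈ 212.80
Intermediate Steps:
Z(Q, y) = -452/83 (Z(Q, y) = 4*(-113/83) = -452/83)
√(45289 + Z(192, (-64 + 24) - 14)) = √(45289 - 452/83) = √(3758535/83) = 3*√34662045/83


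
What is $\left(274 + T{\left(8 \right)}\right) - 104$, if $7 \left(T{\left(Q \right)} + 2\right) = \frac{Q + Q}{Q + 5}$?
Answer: $\frac{15304}{91} \approx 168.18$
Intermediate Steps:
$T{\left(Q \right)} = -2 + \frac{2 Q}{7 \left(5 + Q\right)}$ ($T{\left(Q \right)} = -2 + \frac{\left(Q + Q\right) \frac{1}{Q + 5}}{7} = -2 + \frac{2 Q \frac{1}{5 + Q}}{7} = -2 + \frac{2 Q}{7 \left(5 + Q\right)}$)
$\left(274 + T{\left(8 \right)}\right) - 104 = \left(274 + \frac{2 \left(-35 - 48\right)}{7 \left(5 + 8\right)}\right) - 104 = \left(274 + \frac{2 \left(-35 - 48\right)}{7 \cdot 13}\right) - 104 = \left(274 + \frac{2}{7} \cdot \frac{1}{13} \left(-83\right)\right) - 104 = \left(274 - \frac{166}{91}\right) - 104 = \frac{24768}{91} - 104 = \frac{15304}{91}$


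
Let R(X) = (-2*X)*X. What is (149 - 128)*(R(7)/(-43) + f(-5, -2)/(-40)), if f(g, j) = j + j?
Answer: 21483/430 ≈ 49.960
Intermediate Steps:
R(X) = -2*X²
f(g, j) = 2*j
(149 - 128)*(R(7)/(-43) + f(-5, -2)/(-40)) = (149 - 128)*(-2*7²/(-43) + (2*(-2))/(-40)) = 21*(-2*49*(-1/43) - 4*(-1/40)) = 21*(-98*(-1/43) + ⅒) = 21*(98/43 + ⅒) = 21*(1023/430) = 21483/430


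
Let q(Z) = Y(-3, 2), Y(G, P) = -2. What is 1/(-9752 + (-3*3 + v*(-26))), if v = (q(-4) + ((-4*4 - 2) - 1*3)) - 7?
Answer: -1/8981 ≈ -0.00011135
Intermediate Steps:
q(Z) = -2
v = -30 (v = (-2 + ((-4*4 - 2) - 1*3)) - 7 = (-2 + ((-16 - 2) - 3)) - 7 = (-2 + (-18 - 3)) - 7 = (-2 - 21) - 7 = -23 - 7 = -30)
1/(-9752 + (-3*3 + v*(-26))) = 1/(-9752 + (-3*3 - 30*(-26))) = 1/(-9752 + (-9 + 780)) = 1/(-9752 + 771) = 1/(-8981) = -1/8981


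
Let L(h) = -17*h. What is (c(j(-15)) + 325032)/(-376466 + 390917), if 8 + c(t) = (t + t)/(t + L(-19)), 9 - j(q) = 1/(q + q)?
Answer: 1079188202/47982137 ≈ 22.491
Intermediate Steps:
j(q) = 9 - 1/(2*q) (j(q) = 9 - 1/(q + q) = 9 - 1/(2*q))
c(t) = -8 + 2*t/(323 + t) (c(t) = -8 + (t + t)/(t - 17*(-19)) = -8 + (2*t)/(t + 323) = -8 + (2*t)/(323 + t) = -8 + 2*t/(323 + t))
(c(j(-15)) + 325032)/(-376466 + 390917) = (2*(-1292 - 3*(9 - 1/2/(-15)))/(323 + (9 - 1/2/(-15))) + 325032)/(-376466 + 390917) = (2*(-1292 - 3*(9 - 1/2*(-1/15)))/(323 + (9 - 1/2*(-1/15))) + 325032)/14451 = (2*(-1292 - 3*(9 + 1/30))/(323 + (9 + 1/30)) + 325032)*(1/14451) = (2*(-1292 - 3*271/30)/(323 + 271/30) + 325032)*(1/14451) = (2*(-1292 - 271/10)/(9961/30) + 325032)*(1/14451) = (2*(30/9961)*(-13191/10) + 325032)*(1/14451) = (-79146/9961 + 325032)*(1/14451) = (3237564606/9961)*(1/14451) = 1079188202/47982137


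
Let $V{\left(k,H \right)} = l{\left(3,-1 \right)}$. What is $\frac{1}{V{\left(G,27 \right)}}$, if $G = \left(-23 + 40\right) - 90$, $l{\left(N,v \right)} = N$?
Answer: $\frac{1}{3} \approx 0.33333$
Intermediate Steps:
$G = -73$ ($G = 17 - 90 = -73$)
$V{\left(k,H \right)} = 3$
$\frac{1}{V{\left(G,27 \right)}} = \frac{1}{3}$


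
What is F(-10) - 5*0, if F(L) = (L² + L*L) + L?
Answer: 190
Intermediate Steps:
F(L) = L + 2*L² (F(L) = (L² + L²) + L = 2*L² + L = L + 2*L²)
F(-10) - 5*0 = -10*(1 + 2*(-10)) - 5*0 = -10*(1 - 20) + 0 = -10*(-19) + 0 = 190 + 0 = 190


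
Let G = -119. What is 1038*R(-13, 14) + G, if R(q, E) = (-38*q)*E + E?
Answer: 7193221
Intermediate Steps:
R(q, E) = E - 38*E*q (R(q, E) = -38*E*q + E = E - 38*E*q)
1038*R(-13, 14) + G = 1038*(14*(1 - 38*(-13))) - 119 = 1038*(14*(1 + 494)) - 119 = 1038*(14*495) - 119 = 1038*6930 - 119 = 7193340 - 119 = 7193221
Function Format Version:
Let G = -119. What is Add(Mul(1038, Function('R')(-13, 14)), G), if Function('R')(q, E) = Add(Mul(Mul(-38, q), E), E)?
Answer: 7193221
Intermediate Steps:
Function('R')(q, E) = Add(E, Mul(-38, E, q)) (Function('R')(q, E) = Add(Mul(-38, E, q), E) = Add(E, Mul(-38, E, q)))
Add(Mul(1038, Function('R')(-13, 14)), G) = Add(Mul(1038, Mul(14, Add(1, Mul(-38, -13)))), -119) = Add(Mul(1038, Mul(14, Add(1, 494))), -119) = Add(Mul(1038, Mul(14, 495)), -119) = Add(Mul(1038, 6930), -119) = Add(7193340, -119) = 7193221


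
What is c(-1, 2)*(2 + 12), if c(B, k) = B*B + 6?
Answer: 98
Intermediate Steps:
c(B, k) = 6 + B² (c(B, k) = B² + 6 = 6 + B²)
c(-1, 2)*(2 + 12) = (6 + (-1)²)*(2 + 12) = (6 + 1)*14 = 7*14 = 98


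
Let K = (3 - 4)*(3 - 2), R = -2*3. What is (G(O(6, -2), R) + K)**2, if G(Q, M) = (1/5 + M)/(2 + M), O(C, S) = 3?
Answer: 81/400 ≈ 0.20250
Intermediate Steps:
R = -6
G(Q, M) = (1/5 + M)/(2 + M)
K = -1 (K = -1*1 = -1)
(G(O(6, -2), R) + K)**2 = ((1/5 - 6)/(2 - 6) - 1)**2 = (-29/5/(-4) - 1)**2 = (-1/4*(-29/5) - 1)**2 = (29/20 - 1)**2 = (9/20)**2 = 81/400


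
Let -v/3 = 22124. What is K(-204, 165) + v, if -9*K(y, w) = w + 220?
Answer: -597733/9 ≈ -66415.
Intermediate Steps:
K(y, w) = -220/9 - w/9 (K(y, w) = -(w + 220)/9 = -(220 + w)/9 = -220/9 - w/9)
v = -66372 (v = -3*22124 = -66372)
K(-204, 165) + v = (-220/9 - 1/9*165) - 66372 = (-220/9 - 55/3) - 66372 = -385/9 - 66372 = -597733/9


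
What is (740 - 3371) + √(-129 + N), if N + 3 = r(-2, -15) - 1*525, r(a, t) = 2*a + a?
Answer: -2631 + I*√663 ≈ -2631.0 + 25.749*I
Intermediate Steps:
r(a, t) = 3*a
N = -534 (N = -3 + (3*(-2) - 1*525) = -3 + (-6 - 525) = -3 - 531 = -534)
(740 - 3371) + √(-129 + N) = (740 - 3371) + √(-129 - 534) = -2631 + √(-663) = -2631 + I*√663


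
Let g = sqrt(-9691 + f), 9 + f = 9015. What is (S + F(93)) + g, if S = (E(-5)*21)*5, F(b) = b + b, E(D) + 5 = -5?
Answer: -864 + I*sqrt(685) ≈ -864.0 + 26.173*I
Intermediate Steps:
E(D) = -10 (E(D) = -5 - 5 = -10)
f = 9006 (f = -9 + 9015 = 9006)
F(b) = 2*b
g = I*sqrt(685) (g = sqrt(-9691 + 9006) = sqrt(-685) = I*sqrt(685) ≈ 26.173*I)
S = -1050 (S = -10*21*5 = -210*5 = -1050)
(S + F(93)) + g = (-1050 + 2*93) + I*sqrt(685) = (-1050 + 186) + I*sqrt(685) = -864 + I*sqrt(685)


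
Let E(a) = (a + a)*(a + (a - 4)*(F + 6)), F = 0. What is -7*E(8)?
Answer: -3584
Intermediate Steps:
E(a) = 2*a*(-24 + 7*a) (E(a) = (a + a)*(a + (a - 4)*(0 + 6)) = (2*a)*(a + (-4 + a)*6) = (2*a)*(a + (-24 + 6*a)) = (2*a)*(-24 + 7*a) = 2*a*(-24 + 7*a))
-7*E(8) = -14*8*(-24 + 7*8) = -14*8*(-24 + 56) = -14*8*32 = -7*512 = -3584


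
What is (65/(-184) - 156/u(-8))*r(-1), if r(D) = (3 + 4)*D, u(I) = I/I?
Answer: 201383/184 ≈ 1094.5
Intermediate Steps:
u(I) = 1
r(D) = 7*D
(65/(-184) - 156/u(-8))*r(-1) = (65/(-184) - 156/1)*(7*(-1)) = (65*(-1/184) - 156*1)*(-7) = (-65/184 - 156)*(-7) = -28769/184*(-7) = 201383/184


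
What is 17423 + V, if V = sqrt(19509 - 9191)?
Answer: 17423 + sqrt(10318) ≈ 17525.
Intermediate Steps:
V = sqrt(10318) ≈ 101.58
17423 + V = 17423 + sqrt(10318)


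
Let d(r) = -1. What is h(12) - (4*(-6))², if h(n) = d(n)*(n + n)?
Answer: -600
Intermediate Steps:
h(n) = -2*n (h(n) = -(n + n) = -2*n)
h(12) - (4*(-6))² = -2*12 - (4*(-6))² = -24 - 1*(-24)² = -24 - 1*576 = -24 - 576 = -600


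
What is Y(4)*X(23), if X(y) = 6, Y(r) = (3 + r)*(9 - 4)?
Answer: 210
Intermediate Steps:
Y(r) = 15 + 5*r (Y(r) = (3 + r)*5 = 15 + 5*r)
Y(4)*X(23) = (15 + 5*4)*6 = (15 + 20)*6 = 35*6 = 210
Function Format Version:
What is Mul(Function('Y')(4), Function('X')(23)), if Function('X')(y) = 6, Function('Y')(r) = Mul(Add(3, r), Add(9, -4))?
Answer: 210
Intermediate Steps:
Function('Y')(r) = Add(15, Mul(5, r)) (Function('Y')(r) = Mul(Add(3, r), 5) = Add(15, Mul(5, r)))
Mul(Function('Y')(4), Function('X')(23)) = Mul(Add(15, Mul(5, 4)), 6) = Mul(Add(15, 20), 6) = Mul(35, 6) = 210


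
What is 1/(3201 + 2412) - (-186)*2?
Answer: 2088037/5613 ≈ 372.00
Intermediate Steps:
1/(3201 + 2412) - (-186)*2 = 1/5613 - 1*(-372) = 1/5613 + 372 = 2088037/5613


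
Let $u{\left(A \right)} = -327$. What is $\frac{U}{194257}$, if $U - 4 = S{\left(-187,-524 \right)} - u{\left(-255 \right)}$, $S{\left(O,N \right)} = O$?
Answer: $\frac{144}{194257} \approx 0.00074129$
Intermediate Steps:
$U = 144$ ($U = 4 - -140 = 4 + \left(-187 + 327\right) = 4 + 140 = 144$)
$\frac{U}{194257} = \frac{144}{194257}$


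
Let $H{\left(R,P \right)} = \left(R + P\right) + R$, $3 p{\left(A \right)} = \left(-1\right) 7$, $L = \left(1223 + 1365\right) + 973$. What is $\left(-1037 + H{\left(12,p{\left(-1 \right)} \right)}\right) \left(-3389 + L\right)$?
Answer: $- \frac{523912}{3} \approx -1.7464 \cdot 10^{5}$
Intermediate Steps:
$L = 3561$ ($L = 2588 + 973 = 3561$)
$p{\left(A \right)} = - \frac{7}{3}$ ($p{\left(A \right)} = \frac{\left(-1\right) 7}{3} = \frac{1}{3} \left(-7\right) = - \frac{7}{3}$)
$H{\left(R,P \right)} = P + 2 R$ ($H{\left(R,P \right)} = \left(P + R\right) + R = P + 2 R$)
$\left(-1037 + H{\left(12,p{\left(-1 \right)} \right)}\right) \left(-3389 + L\right) = \left(-1037 + \left(- \frac{7}{3} + 2 \cdot 12\right)\right) \left(-3389 + 3561\right) = \left(-1037 + \left(- \frac{7}{3} + 24\right)\right) 172 = \left(-1037 + \frac{65}{3}\right) 172 = \left(- \frac{3046}{3}\right) 172 = - \frac{523912}{3}$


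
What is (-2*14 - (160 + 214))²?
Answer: 161604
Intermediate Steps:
(-2*14 - (160 + 214))² = (-28 - 1*374)² = (-28 - 374)² = (-402)² = 161604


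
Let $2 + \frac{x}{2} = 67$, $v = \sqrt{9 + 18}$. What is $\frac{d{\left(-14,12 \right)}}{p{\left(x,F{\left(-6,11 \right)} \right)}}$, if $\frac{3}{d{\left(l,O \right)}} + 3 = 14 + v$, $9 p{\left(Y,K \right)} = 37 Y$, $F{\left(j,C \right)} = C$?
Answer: $\frac{297}{452140} - \frac{81 \sqrt{3}}{452140} \approx 0.00034658$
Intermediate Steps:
$v = 3 \sqrt{3}$ ($v = \sqrt{27} = 3 \sqrt{3} \approx 5.1962$)
$x = 130$ ($x = -4 + 2 \cdot 67 = -4 + 134 = 130$)
$p{\left(Y,K \right)} = \frac{37 Y}{9}$
$d{\left(l,O \right)} = \frac{3}{11 + 3 \sqrt{3}}$ ($d{\left(l,O \right)} = \frac{3}{-3 + \left(14 + 3 \sqrt{3}\right)} = \frac{3}{11 + 3 \sqrt{3}}$)
$\frac{d{\left(-14,12 \right)}}{p{\left(x,F{\left(-6,11 \right)} \right)}} = \frac{\frac{33}{94} - \frac{9 \sqrt{3}}{94}}{\frac{37}{9} \cdot 130} = \frac{\frac{33}{94} - \frac{9 \sqrt{3}}{94}}{\frac{4810}{9}} = \left(\frac{33}{94} - \frac{9 \sqrt{3}}{94}\right) \frac{9}{4810} = \frac{297}{452140} - \frac{81 \sqrt{3}}{452140}$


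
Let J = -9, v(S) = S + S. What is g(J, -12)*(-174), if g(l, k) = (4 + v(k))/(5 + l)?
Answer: -870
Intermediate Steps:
v(S) = 2*S
g(l, k) = (4 + 2*k)/(5 + l)
g(J, -12)*(-174) = (2*(2 - 12)/(5 - 9))*(-174) = (2*(-10)/(-4))*(-174) = (2*(-¼)*(-10))*(-174) = 5*(-174) = -870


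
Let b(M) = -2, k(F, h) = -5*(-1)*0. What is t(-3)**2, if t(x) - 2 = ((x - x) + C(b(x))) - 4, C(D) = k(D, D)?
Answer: 4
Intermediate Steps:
k(F, h) = 0 (k(F, h) = 5*0 = 0)
C(D) = 0
t(x) = -2 (t(x) = 2 + (((x - x) + 0) - 4) = 2 + ((0 + 0) - 4) = 2 + (0 - 4) = 2 - 4 = -2)
t(-3)**2 = (-2)**2 = 4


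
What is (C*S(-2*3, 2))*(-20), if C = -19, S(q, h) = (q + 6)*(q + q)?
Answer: 0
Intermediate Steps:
S(q, h) = 2*q*(6 + q) (S(q, h) = (6 + q)*(2*q) = 2*q*(6 + q))
(C*S(-2*3, 2))*(-20) = -38*(-2*3)*(6 - 2*3)*(-20) = -38*(-6)*(6 - 6)*(-20) = -38*(-6)*0*(-20) = -19*0*(-20) = 0*(-20) = 0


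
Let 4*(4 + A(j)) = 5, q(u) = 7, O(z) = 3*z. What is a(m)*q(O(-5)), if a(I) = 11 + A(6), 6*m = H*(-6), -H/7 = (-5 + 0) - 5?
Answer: 231/4 ≈ 57.750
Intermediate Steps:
H = 70 (H = -7*((-5 + 0) - 5) = -7*(-5 - 5) = -7*(-10) = 70)
m = -70 (m = (70*(-6))/6 = (⅙)*(-420) = -70)
A(j) = -11/4 (A(j) = -4 + (¼)*5 = -4 + 5/4 = -11/4)
a(I) = 33/4 (a(I) = 11 - 11/4 = 33/4)
a(m)*q(O(-5)) = (33/4)*7 = 231/4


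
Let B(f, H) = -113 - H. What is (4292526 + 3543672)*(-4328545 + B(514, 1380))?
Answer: -33931035115524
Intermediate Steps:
(4292526 + 3543672)*(-4328545 + B(514, 1380)) = (4292526 + 3543672)*(-4328545 + (-113 - 1*1380)) = 7836198*(-4328545 + (-113 - 1380)) = 7836198*(-4328545 - 1493) = 7836198*(-4330038) = -33931035115524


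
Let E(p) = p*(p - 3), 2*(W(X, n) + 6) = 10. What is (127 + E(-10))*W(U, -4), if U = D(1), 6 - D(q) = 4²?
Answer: -257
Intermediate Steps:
D(q) = -10 (D(q) = 6 - 1*4² = 6 - 1*16 = 6 - 16 = -10)
U = -10
W(X, n) = -1 (W(X, n) = -6 + (½)*10 = -6 + 5 = -1)
E(p) = p*(-3 + p)
(127 + E(-10))*W(U, -4) = (127 - 10*(-3 - 10))*(-1) = (127 - 10*(-13))*(-1) = (127 + 130)*(-1) = 257*(-1) = -257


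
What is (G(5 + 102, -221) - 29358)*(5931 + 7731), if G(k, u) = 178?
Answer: -398657160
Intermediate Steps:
(G(5 + 102, -221) - 29358)*(5931 + 7731) = (178 - 29358)*(5931 + 7731) = -29180*13662 = -398657160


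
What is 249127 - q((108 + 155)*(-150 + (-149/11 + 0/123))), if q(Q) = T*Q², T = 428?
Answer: -95811459544765/121 ≈ -7.9183e+11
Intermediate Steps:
q(Q) = 428*Q²
249127 - q((108 + 155)*(-150 + (-149/11 + 0/123))) = 249127 - 428*((108 + 155)*(-150 + (-149/11 + 0/123)))² = 249127 - 428*(263*(-150 + (-149*1/11 + 0*(1/123))))² = 249127 - 428*(263*(-150 + (-149/11 + 0)))² = 249127 - 428*(263*(-150 - 149/11))² = 249127 - 428*(263*(-1799/11))² = 249127 - 428*(-473137/11)² = 249127 - 428*223858620769/121 = 249127 - 1*95811489689132/121 = 249127 - 95811489689132/121 = -95811459544765/121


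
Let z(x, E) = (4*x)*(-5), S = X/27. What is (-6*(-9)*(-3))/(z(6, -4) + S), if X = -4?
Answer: 2187/1622 ≈ 1.3483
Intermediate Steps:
S = -4/27 ≈ -0.14815
z(x, E) = -20*x
(-6*(-9)*(-3))/(z(6, -4) + S) = (-6*(-9)*(-3))/(-20*6 - 4/27) = (54*(-3))/(-120 - 4/27) = -162/(-3244/27) = -162*(-27/3244) = 2187/1622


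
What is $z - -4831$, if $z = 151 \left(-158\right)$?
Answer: $-19027$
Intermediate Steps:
$z = -23858$
$z - -4831 = -23858 - -4831 = -23858 + 4831 = -19027$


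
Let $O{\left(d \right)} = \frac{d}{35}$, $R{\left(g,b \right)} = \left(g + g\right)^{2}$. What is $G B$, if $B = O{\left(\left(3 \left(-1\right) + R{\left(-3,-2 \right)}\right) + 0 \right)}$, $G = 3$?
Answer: $\frac{99}{35} \approx 2.8286$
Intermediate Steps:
$R{\left(g,b \right)} = 4 g^{2}$ ($R{\left(g,b \right)} = \left(2 g\right)^{2} = 4 g^{2}$)
$O{\left(d \right)} = \frac{d}{35}$ ($O{\left(d \right)} = d \frac{1}{35} = \frac{d}{35}$)
$B = \frac{33}{35}$ ($B = \frac{\left(3 \left(-1\right) + 4 \left(-3\right)^{2}\right) + 0}{35} = \frac{\left(-3 + 4 \cdot 9\right) + 0}{35} = \frac{\left(-3 + 36\right) + 0}{35} = \frac{33 + 0}{35} = \frac{1}{35} \cdot 33 = \frac{33}{35} \approx 0.94286$)
$G B = 3 \cdot \frac{33}{35} = \frac{99}{35}$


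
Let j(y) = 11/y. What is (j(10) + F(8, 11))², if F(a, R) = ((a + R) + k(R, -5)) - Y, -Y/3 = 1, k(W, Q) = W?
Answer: 116281/100 ≈ 1162.8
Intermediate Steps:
Y = -3 (Y = -3*1 = -3)
F(a, R) = 3 + a + 2*R (F(a, R) = ((a + R) + R) - 1*(-3) = ((R + a) + R) + 3 = (a + 2*R) + 3 = 3 + a + 2*R)
(j(10) + F(8, 11))² = (11/10 + (3 + 8 + 2*11))² = (11*(⅒) + (3 + 8 + 22))² = (11/10 + 33)² = (341/10)² = 116281/100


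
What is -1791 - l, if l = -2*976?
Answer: 161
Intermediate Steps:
l = -1952
-1791 - l = -1791 - 1*(-1952) = -1791 + 1952 = 161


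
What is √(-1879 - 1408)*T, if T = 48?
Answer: 48*I*√3287 ≈ 2752.0*I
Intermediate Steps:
√(-1879 - 1408)*T = √(-1879 - 1408)*48 = √(-3287)*48 = (I*√3287)*48 = 48*I*√3287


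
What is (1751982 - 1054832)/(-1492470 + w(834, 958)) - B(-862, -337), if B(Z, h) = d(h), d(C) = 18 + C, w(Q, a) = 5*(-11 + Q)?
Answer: 94817619/297671 ≈ 318.53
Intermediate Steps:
w(Q, a) = -55 + 5*Q
B(Z, h) = 18 + h
(1751982 - 1054832)/(-1492470 + w(834, 958)) - B(-862, -337) = (1751982 - 1054832)/(-1492470 + (-55 + 5*834)) - (18 - 337) = 697150/(-1492470 + (-55 + 4170)) - 1*(-319) = 697150/(-1492470 + 4115) + 319 = 697150/(-1488355) + 319 = 697150*(-1/1488355) + 319 = -139430/297671 + 319 = 94817619/297671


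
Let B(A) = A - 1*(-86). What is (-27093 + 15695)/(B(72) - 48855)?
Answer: 11398/48697 ≈ 0.23406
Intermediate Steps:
B(A) = 86 + A (B(A) = A + 86 = 86 + A)
(-27093 + 15695)/(B(72) - 48855) = (-27093 + 15695)/((86 + 72) - 48855) = -11398/(158 - 48855) = -11398/(-48697) = -11398*(-1/48697) = 11398/48697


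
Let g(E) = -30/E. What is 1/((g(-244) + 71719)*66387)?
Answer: 122/580868524671 ≈ 2.1003e-10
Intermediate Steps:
1/((g(-244) + 71719)*66387) = 1/((-30/(-244) + 71719)*66387) = (1/66387)/(-30*(-1/244) + 71719) = (1/66387)/(15/122 + 71719) = (1/66387)/(8749733/122) = (122/8749733)*(1/66387) = 122/580868524671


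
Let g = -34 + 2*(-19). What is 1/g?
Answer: -1/72 ≈ -0.013889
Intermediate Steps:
g = -72 (g = -34 - 38 = -72)
1/g = 1/(-72) = -1/72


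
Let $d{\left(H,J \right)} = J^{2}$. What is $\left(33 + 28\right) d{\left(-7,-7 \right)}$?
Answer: $2989$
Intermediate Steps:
$\left(33 + 28\right) d{\left(-7,-7 \right)} = \left(33 + 28\right) \left(-7\right)^{2} = 61 \cdot 49 = 2989$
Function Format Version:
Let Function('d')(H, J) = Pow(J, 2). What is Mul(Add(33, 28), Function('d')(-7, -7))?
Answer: 2989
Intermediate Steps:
Mul(Add(33, 28), Function('d')(-7, -7)) = Mul(Add(33, 28), Pow(-7, 2)) = Mul(61, 49) = 2989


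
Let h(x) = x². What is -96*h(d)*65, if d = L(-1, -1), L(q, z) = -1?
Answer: -6240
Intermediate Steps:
d = -1
-96*h(d)*65 = -96*(-1)²*65 = -96*1*65 = -96*65 = -6240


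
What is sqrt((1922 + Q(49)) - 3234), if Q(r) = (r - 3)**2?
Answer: 2*sqrt(201) ≈ 28.355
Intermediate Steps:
Q(r) = (-3 + r)**2
sqrt((1922 + Q(49)) - 3234) = sqrt((1922 + (-3 + 49)**2) - 3234) = sqrt((1922 + 46**2) - 3234) = sqrt((1922 + 2116) - 3234) = sqrt(4038 - 3234) = sqrt(804) = 2*sqrt(201)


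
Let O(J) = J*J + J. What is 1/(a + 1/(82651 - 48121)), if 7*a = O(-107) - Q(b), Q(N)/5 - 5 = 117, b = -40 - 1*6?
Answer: 241710/370575967 ≈ 0.00065225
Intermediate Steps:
b = -46 (b = -40 - 6 = -46)
Q(N) = 610 (Q(N) = 25 + 5*117 = 25 + 585 = 610)
O(J) = J + J**2 (O(J) = J**2 + J = J + J**2)
a = 10732/7 (a = (-107*(1 - 107) - 1*610)/7 = (-107*(-106) - 610)/7 = (11342 - 610)/7 = (1/7)*10732 = 10732/7 ≈ 1533.1)
1/(a + 1/(82651 - 48121)) = 1/(10732/7 + 1/(82651 - 48121)) = 1/(10732/7 + 1/34530) = 1/(370575967/241710) = 241710/370575967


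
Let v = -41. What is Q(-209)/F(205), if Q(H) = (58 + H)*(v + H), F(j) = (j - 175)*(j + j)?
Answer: 755/246 ≈ 3.0691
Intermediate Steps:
F(j) = 2*j*(-175 + j) (F(j) = (-175 + j)*(2*j) = 2*j*(-175 + j))
Q(H) = (-41 + H)*(58 + H) (Q(H) = (58 + H)*(-41 + H) = (-41 + H)*(58 + H))
Q(-209)/F(205) = (-2378 + (-209)² + 17*(-209))/((2*205*(-175 + 205))) = (-2378 + 43681 - 3553)/((2*205*30)) = 37750/12300 = 37750*(1/12300) = 755/246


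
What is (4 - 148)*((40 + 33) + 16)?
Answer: -12816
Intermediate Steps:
(4 - 148)*((40 + 33) + 16) = -144*(73 + 16) = -144*89 = -12816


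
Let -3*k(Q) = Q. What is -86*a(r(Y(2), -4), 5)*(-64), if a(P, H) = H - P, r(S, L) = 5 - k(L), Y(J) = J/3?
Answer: 22016/3 ≈ 7338.7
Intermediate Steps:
k(Q) = -Q/3
Y(J) = J/3 (Y(J) = J*(⅓) = J/3)
r(S, L) = 5 + L/3 (r(S, L) = 5 - (-1)*L/3 = 5 + L/3)
-86*a(r(Y(2), -4), 5)*(-64) = -86*(5 - (5 + (⅓)*(-4)))*(-64) = -86*(5 - (5 - 4/3))*(-64) = -86*(5 - 1*11/3)*(-64) = -86*(5 - 11/3)*(-64) = -86*4/3*(-64) = -344/3*(-64) = 22016/3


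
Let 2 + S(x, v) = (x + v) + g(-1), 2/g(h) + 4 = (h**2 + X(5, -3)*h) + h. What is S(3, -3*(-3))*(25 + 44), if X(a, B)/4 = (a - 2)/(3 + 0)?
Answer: 2691/4 ≈ 672.75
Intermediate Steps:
X(a, B) = -8/3 + 4*a/3 (X(a, B) = 4*((a - 2)/(3 + 0)) = 4*((-2 + a)/3) = 4*((-2 + a)*(1/3)) = 4*(-2/3 + a/3) = -8/3 + 4*a/3)
g(h) = 2/(-4 + h**2 + 5*h) (g(h) = 2/(-4 + ((h**2 + (-8/3 + (4/3)*5)*h) + h)) = 2/(-4 + ((h**2 + (-8/3 + 20/3)*h) + h)) = 2/(-4 + ((h**2 + 4*h) + h)) = 2/(-4 + (h**2 + 5*h)) = 2/(-4 + h**2 + 5*h))
S(x, v) = -9/4 + v + x (S(x, v) = -2 + ((x + v) + 2/(-4 + (-1)**2 + 5*(-1))) = -2 + ((v + x) + 2/(-4 + 1 - 5)) = -2 + ((v + x) + 2/(-8)) = -2 + ((v + x) + 2*(-1/8)) = -2 + ((v + x) - 1/4) = -2 + (-1/4 + v + x) = -9/4 + v + x)
S(3, -3*(-3))*(25 + 44) = (-9/4 - 3*(-3) + 3)*(25 + 44) = (-9/4 + 9 + 3)*69 = (39/4)*69 = 2691/4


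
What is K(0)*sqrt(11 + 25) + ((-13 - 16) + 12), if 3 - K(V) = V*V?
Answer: 1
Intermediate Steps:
K(V) = 3 - V**2 (K(V) = 3 - V*V = 3 - V**2)
K(0)*sqrt(11 + 25) + ((-13 - 16) + 12) = (3 - 1*0**2)*sqrt(11 + 25) + ((-13 - 16) + 12) = (3 - 1*0)*sqrt(36) + (-29 + 12) = (3 + 0)*6 - 17 = 3*6 - 17 = 18 - 17 = 1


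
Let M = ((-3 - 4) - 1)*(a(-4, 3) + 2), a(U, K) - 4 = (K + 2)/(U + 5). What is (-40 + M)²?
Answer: 16384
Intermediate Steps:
a(U, K) = 4 + (2 + K)/(5 + U) (a(U, K) = 4 + (K + 2)/(U + 5) = 4 + (2 + K)/(5 + U))
M = -88 (M = ((-3 - 4) - 1)*((22 + 3 + 4*(-4))/(5 - 4) + 2) = (-7 - 1)*((22 + 3 - 16)/1 + 2) = -8*(1*9 + 2) = -8*(9 + 2) = -8*11 = -88)
(-40 + M)² = (-40 - 88)² = (-128)² = 16384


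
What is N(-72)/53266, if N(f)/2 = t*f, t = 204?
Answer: -14688/26633 ≈ -0.55150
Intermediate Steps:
N(f) = 408*f (N(f) = 2*(204*f) = 408*f)
N(-72)/53266 = (408*(-72))/53266 = -29376*1/53266 = -14688/26633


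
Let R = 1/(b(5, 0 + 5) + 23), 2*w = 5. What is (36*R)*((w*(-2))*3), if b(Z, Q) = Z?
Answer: -135/7 ≈ -19.286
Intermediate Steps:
w = 5/2 (w = (½)*5 = 5/2 ≈ 2.5000)
R = 1/28 (R = 1/(5 + 23) = 1/28 ≈ 0.035714)
(36*R)*((w*(-2))*3) = (36*(1/28))*(((5/2)*(-2))*3) = 9*(-5*3)/7 = (9/7)*(-15) = -135/7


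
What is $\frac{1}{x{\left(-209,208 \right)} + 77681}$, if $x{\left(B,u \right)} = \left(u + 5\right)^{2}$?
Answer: $\frac{1}{123050} \approx 8.1268 \cdot 10^{-6}$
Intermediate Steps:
$x{\left(B,u \right)} = \left(5 + u\right)^{2}$
$\frac{1}{x{\left(-209,208 \right)} + 77681} = \frac{1}{\left(5 + 208\right)^{2} + 77681} = \frac{1}{213^{2} + 77681} = \frac{1}{45369 + 77681} = \frac{1}{123050}$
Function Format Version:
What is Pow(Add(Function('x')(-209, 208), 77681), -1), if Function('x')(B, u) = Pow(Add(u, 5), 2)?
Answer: Rational(1, 123050) ≈ 8.1268e-6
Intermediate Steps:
Function('x')(B, u) = Pow(Add(5, u), 2)
Pow(Add(Function('x')(-209, 208), 77681), -1) = Pow(Add(Pow(Add(5, 208), 2), 77681), -1) = Pow(Add(Pow(213, 2), 77681), -1) = Pow(Add(45369, 77681), -1) = Pow(123050, -1) = Rational(1, 123050)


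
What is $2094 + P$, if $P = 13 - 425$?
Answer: $1682$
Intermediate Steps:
$P = -412$ ($P = 13 - 425 = -412$)
$2094 + P = 2094 - 412 = 1682$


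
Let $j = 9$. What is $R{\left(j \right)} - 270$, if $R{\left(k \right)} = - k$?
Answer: $-279$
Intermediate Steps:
$R{\left(j \right)} - 270 = \left(-1\right) 9 - 270 = -9 - 270 = -279$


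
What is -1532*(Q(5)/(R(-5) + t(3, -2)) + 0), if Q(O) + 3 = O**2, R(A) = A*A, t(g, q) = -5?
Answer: -8426/5 ≈ -1685.2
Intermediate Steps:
R(A) = A**2
Q(O) = -3 + O**2
-1532*(Q(5)/(R(-5) + t(3, -2)) + 0) = -1532*((-3 + 5**2)/((-5)**2 - 5) + 0) = -1532*((-3 + 25)/(25 - 5) + 0) = -1532*(22/20 + 0) = -1532*(22*(1/20) + 0) = -1532*(11/10 + 0) = -1532*11/10 = -8426/5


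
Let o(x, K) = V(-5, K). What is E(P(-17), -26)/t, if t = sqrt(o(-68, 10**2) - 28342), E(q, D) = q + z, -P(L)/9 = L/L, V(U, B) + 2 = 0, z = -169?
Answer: 89*I*sqrt(7086)/7086 ≈ 1.0573*I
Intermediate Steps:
V(U, B) = -2 (V(U, B) = -2 + 0 = -2)
P(L) = -9 (P(L) = -9*L/L = -9*1 = -9)
E(q, D) = -169 + q (E(q, D) = q - 169 = -169 + q)
o(x, K) = -2
t = 2*I*sqrt(7086) (t = sqrt(-2 - 28342) = sqrt(-28344) = 2*I*sqrt(7086) ≈ 168.36*I)
E(P(-17), -26)/t = (-169 - 9)/((2*I*sqrt(7086))) = -(-89)*I*sqrt(7086)/7086 = 89*I*sqrt(7086)/7086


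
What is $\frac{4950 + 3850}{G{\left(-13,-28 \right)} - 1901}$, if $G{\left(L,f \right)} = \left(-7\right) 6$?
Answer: $- \frac{8800}{1943} \approx -4.5291$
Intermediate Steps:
$G{\left(L,f \right)} = -42$
$\frac{4950 + 3850}{G{\left(-13,-28 \right)} - 1901} = \frac{4950 + 3850}{-42 - 1901} = \frac{8800}{-1943} = 8800 \left(- \frac{1}{1943}\right) = - \frac{8800}{1943}$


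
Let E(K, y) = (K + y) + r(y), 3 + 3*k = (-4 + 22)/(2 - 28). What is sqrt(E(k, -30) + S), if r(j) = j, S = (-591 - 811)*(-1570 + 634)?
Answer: 2*sqrt(55440905)/13 ≈ 1145.5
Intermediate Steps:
S = 1312272 (S = -1402*(-936) = 1312272)
k = -16/13 (k = -1 + ((-4 + 22)/(2 - 28))/3 = -1 + (18/(-26))/3 = -1 + (18*(-1/26))/3 = -1 + (1/3)*(-9/13) = -1 - 3/13 = -16/13 ≈ -1.2308)
E(K, y) = K + 2*y (E(K, y) = (K + y) + y = K + 2*y)
sqrt(E(k, -30) + S) = sqrt((-16/13 + 2*(-30)) + 1312272) = sqrt((-16/13 - 60) + 1312272) = sqrt(-796/13 + 1312272) = sqrt(17058740/13) = 2*sqrt(55440905)/13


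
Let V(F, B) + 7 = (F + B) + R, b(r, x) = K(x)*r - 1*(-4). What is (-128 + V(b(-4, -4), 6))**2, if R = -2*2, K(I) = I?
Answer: 12769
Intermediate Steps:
R = -4
b(r, x) = 4 + r*x (b(r, x) = x*r - 1*(-4) = r*x + 4 = 4 + r*x)
V(F, B) = -11 + B + F (V(F, B) = -7 + ((F + B) - 4) = -7 + ((B + F) - 4) = -7 + (-4 + B + F) = -11 + B + F)
(-128 + V(b(-4, -4), 6))**2 = (-128 + (-11 + 6 + (4 - 4*(-4))))**2 = (-128 + (-11 + 6 + (4 + 16)))**2 = (-128 + (-11 + 6 + 20))**2 = (-128 + 15)**2 = (-113)**2 = 12769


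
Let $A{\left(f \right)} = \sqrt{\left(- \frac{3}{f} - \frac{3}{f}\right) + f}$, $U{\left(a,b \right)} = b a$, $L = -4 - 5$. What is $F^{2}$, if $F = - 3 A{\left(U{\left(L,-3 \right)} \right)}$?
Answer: $241$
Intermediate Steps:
$L = -9$
$U{\left(a,b \right)} = a b$
$A{\left(f \right)} = \sqrt{f - \frac{6}{f}}$ ($A{\left(f \right)} = \sqrt{- \frac{6}{f} + f} = \sqrt{f - \frac{6}{f}}$)
$F = - \sqrt{241}$ ($F = - 3 \sqrt{\left(-9\right) \left(-3\right) - \frac{6}{\left(-9\right) \left(-3\right)}} = - 3 \sqrt{27 - \frac{6}{27}} = - 3 \sqrt{27 - \frac{2}{9}} = - 3 \sqrt{\frac{241}{9}} = - 3 \frac{\sqrt{241}}{3} = - \sqrt{241} \approx -15.524$)
$F^{2} = \left(- \sqrt{241}\right)^{2} = 241$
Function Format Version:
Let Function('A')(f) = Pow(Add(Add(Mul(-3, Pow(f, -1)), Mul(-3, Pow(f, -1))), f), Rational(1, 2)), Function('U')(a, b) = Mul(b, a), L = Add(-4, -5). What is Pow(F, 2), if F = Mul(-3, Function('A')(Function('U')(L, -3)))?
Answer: 241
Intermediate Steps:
L = -9
Function('U')(a, b) = Mul(a, b)
Function('A')(f) = Pow(Add(f, Mul(-6, Pow(f, -1))), Rational(1, 2)) (Function('A')(f) = Pow(Add(Mul(-6, Pow(f, -1)), f), Rational(1, 2)) = Pow(Add(f, Mul(-6, Pow(f, -1))), Rational(1, 2)))
F = Mul(-1, Pow(241, Rational(1, 2))) (F = Mul(-3, Pow(Add(Mul(-9, -3), Mul(-6, Pow(Mul(-9, -3), -1))), Rational(1, 2))) = Mul(-3, Pow(Add(27, Mul(-6, Pow(27, -1))), Rational(1, 2))) = Mul(-3, Pow(Add(27, Mul(-6, Rational(1, 27))), Rational(1, 2))) = Mul(-3, Pow(Add(27, Rational(-2, 9)), Rational(1, 2))) = Mul(-3, Pow(Rational(241, 9), Rational(1, 2))) = Mul(-3, Mul(Rational(1, 3), Pow(241, Rational(1, 2)))) = Mul(-1, Pow(241, Rational(1, 2))) ≈ -15.524)
Pow(F, 2) = Pow(Mul(-1, Pow(241, Rational(1, 2))), 2) = 241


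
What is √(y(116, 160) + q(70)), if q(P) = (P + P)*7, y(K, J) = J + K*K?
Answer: 2*√3649 ≈ 120.81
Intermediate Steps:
y(K, J) = J + K²
q(P) = 14*P (q(P) = (2*P)*7 = 14*P)
√(y(116, 160) + q(70)) = √((160 + 116²) + 14*70) = √((160 + 13456) + 980) = √(13616 + 980) = √14596 = 2*√3649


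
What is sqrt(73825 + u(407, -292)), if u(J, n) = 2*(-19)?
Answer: sqrt(73787) ≈ 271.64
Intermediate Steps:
u(J, n) = -38
sqrt(73825 + u(407, -292)) = sqrt(73825 - 38) = sqrt(73787)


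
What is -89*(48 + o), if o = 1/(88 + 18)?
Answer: -452921/106 ≈ -4272.8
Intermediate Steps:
o = 1/106 ≈ 0.0094340
-89*(48 + o) = -89*(48 + 1/106) = -89*5089/106 = -452921/106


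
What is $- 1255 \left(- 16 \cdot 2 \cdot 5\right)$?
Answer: $200800$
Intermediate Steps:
$- 1255 \left(- 16 \cdot 2 \cdot 5\right) = - 1255 \left(\left(-16\right) 10\right) = \left(-1255\right) \left(-160\right) = 200800$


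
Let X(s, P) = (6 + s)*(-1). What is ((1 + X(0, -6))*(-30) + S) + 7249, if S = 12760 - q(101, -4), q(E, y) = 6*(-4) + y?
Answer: 20187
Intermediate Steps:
X(s, P) = -6 - s
q(E, y) = -24 + y
S = 12788 (S = 12760 - (-24 - 4) = 12760 - 1*(-28) = 12760 + 28 = 12788)
((1 + X(0, -6))*(-30) + S) + 7249 = ((1 + (-6 - 1*0))*(-30) + 12788) + 7249 = ((1 + (-6 + 0))*(-30) + 12788) + 7249 = ((1 - 6)*(-30) + 12788) + 7249 = (-5*(-30) + 12788) + 7249 = (150 + 12788) + 7249 = 12938 + 7249 = 20187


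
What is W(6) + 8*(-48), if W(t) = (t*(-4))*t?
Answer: -528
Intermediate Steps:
W(t) = -4*t² (W(t) = (-4*t)*t = -4*t²)
W(6) + 8*(-48) = -4*6² + 8*(-48) = -4*36 - 384 = -144 - 384 = -528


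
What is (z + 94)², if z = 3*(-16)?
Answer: 2116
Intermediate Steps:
z = -48
(z + 94)² = (-48 + 94)² = 46² = 2116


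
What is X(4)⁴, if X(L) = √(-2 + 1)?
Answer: 1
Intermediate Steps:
X(L) = I (X(L) = √(-1) = I)
X(4)⁴ = I⁴ = 1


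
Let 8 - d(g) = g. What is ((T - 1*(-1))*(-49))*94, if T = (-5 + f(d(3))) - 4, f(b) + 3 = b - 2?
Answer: 36848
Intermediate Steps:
d(g) = 8 - g
f(b) = -5 + b (f(b) = -3 + (b - 2) = -3 + (-2 + b) = -5 + b)
T = -9 (T = (-5 + (-5 + (8 - 1*3))) - 4 = (-5 + (-5 + (8 - 3))) - 4 = (-5 + (-5 + 5)) - 4 = (-5 + 0) - 4 = -5 - 4 = -9)
((T - 1*(-1))*(-49))*94 = ((-9 - 1*(-1))*(-49))*94 = ((-9 + 1)*(-49))*94 = -8*(-49)*94 = 392*94 = 36848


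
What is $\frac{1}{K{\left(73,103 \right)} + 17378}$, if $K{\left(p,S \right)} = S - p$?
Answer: $\frac{1}{17408} \approx 5.7445 \cdot 10^{-5}$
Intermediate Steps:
$\frac{1}{K{\left(73,103 \right)} + 17378} = \frac{1}{\left(103 - 73\right) + 17378} = \frac{1}{30 + 17378} = \frac{1}{17408}$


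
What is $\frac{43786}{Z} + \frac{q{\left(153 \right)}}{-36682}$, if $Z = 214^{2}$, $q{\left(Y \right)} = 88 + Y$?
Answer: $\frac{199390152}{209986109} \approx 0.94954$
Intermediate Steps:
$Z = 45796$
$\frac{43786}{Z} + \frac{q{\left(153 \right)}}{-36682} = \frac{43786}{45796} + \frac{88 + 153}{-36682} = 43786 \cdot \frac{1}{45796} + 241 \left(- \frac{1}{36682}\right) = \frac{21893}{22898} - \frac{241}{36682} = \frac{199390152}{209986109}$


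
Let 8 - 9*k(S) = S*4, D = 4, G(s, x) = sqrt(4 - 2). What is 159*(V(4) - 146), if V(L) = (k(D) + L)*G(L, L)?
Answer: -23214 + 1484*sqrt(2)/3 ≈ -22514.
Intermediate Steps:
G(s, x) = sqrt(2)
k(S) = 8/9 - 4*S/9 (k(S) = 8/9 - S*4/9 = 8/9 - 4*S/9)
V(L) = sqrt(2)*(-8/9 + L) (V(L) = ((8/9 - 4/9*4) + L)*sqrt(2) = ((8/9 - 16/9) + L)*sqrt(2) = (-8/9 + L)*sqrt(2) = sqrt(2)*(-8/9 + L))
159*(V(4) - 146) = 159*(sqrt(2)*(-8/9 + 4) - 146) = 159*(sqrt(2)*(28/9) - 146) = 159*(28*sqrt(2)/9 - 146) = 159*(-146 + 28*sqrt(2)/9) = -23214 + 1484*sqrt(2)/3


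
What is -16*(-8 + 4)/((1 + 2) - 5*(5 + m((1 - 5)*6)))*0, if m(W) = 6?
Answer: 0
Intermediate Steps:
-16*(-8 + 4)/((1 + 2) - 5*(5 + m((1 - 5)*6)))*0 = -16*(-8 + 4)/((1 + 2) - 5*(5 + 6))*0 = -(-64)/(3 - 5*11)*0 = -(-64)/(3 - 55)*0 = -(-64)/(-52)*0 = -(-64)*(-1)/52*0 = -16*1/13*0 = -16/13*0 = 0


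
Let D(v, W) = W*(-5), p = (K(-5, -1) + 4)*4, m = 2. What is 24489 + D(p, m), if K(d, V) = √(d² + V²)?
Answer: 24479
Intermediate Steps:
K(d, V) = √(V² + d²)
p = 16 + 4*√26 (p = (√((-1)² + (-5)²) + 4)*4 = (√(1 + 25) + 4)*4 = (√26 + 4)*4 = (4 + √26)*4 = 16 + 4*√26 ≈ 36.396)
D(v, W) = -5*W
24489 + D(p, m) = 24489 - 5*2 = 24489 - 10 = 24479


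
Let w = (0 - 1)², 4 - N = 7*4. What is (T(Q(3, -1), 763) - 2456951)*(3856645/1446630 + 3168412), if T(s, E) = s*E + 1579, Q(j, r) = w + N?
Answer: -755646135467867787/96442 ≈ -7.8352e+12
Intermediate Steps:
N = -24 (N = 4 - 7*4 = 4 - 1*28 = 4 - 28 = -24)
w = 1 (w = (-1)² = 1)
Q(j, r) = -23 (Q(j, r) = 1 - 24 = -23)
T(s, E) = 1579 + E*s (T(s, E) = E*s + 1579 = 1579 + E*s)
(T(Q(3, -1), 763) - 2456951)*(3856645/1446630 + 3168412) = ((1579 + 763*(-23)) - 2456951)*(3856645/1446630 + 3168412) = ((1579 - 17549) - 2456951)*(3856645*(1/1446630) + 3168412) = (-15970 - 2456951)*(771329/289326 + 3168412) = -2472921*916704741641/289326 = -755646135467867787/96442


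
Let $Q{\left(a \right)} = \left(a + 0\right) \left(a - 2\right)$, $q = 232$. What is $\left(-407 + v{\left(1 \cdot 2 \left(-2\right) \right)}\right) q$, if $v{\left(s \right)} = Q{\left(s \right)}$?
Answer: $-88856$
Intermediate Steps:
$Q{\left(a \right)} = a \left(-2 + a\right)$
$v{\left(s \right)} = s \left(-2 + s\right)$
$\left(-407 + v{\left(1 \cdot 2 \left(-2\right) \right)}\right) q = \left(-407 + 1 \cdot 2 \left(-2\right) \left(-2 + 1 \cdot 2 \left(-2\right)\right)\right) 232 = \left(-407 + 2 \left(-2\right) \left(-2 + 2 \left(-2\right)\right)\right) 232 = \left(-407 - 4 \left(-2 - 4\right)\right) 232 = \left(-407 - -24\right) 232 = \left(-407 + 24\right) 232 = \left(-383\right) 232 = -88856$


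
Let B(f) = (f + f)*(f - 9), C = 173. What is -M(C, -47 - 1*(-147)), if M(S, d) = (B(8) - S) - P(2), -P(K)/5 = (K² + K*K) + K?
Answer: 139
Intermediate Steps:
P(K) = -10*K² - 5*K (P(K) = -5*((K² + K*K) + K) = -5*((K² + K²) + K) = -5*(2*K² + K) = -5*(K + 2*K²) = -10*K² - 5*K)
B(f) = 2*f*(-9 + f) (B(f) = (2*f)*(-9 + f) = 2*f*(-9 + f))
M(S, d) = 34 - S (M(S, d) = (2*8*(-9 + 8) - S) - (-5)*2*(1 + 2*2) = (2*8*(-1) - S) - (-5)*2*(1 + 4) = (-16 - S) - (-5)*2*5 = (-16 - S) - 1*(-50) = (-16 - S) + 50 = 34 - S)
-M(C, -47 - 1*(-147)) = -(34 - 1*173) = -(34 - 173) = -1*(-139) = 139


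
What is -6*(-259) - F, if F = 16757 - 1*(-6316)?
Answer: -21519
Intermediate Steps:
F = 23073 (F = 16757 + 6316 = 23073)
-6*(-259) - F = -6*(-259) - 1*23073 = 1554 - 23073 = -21519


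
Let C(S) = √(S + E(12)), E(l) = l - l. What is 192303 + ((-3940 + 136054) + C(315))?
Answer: 324417 + 3*√35 ≈ 3.2444e+5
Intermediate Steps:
E(l) = 0
C(S) = √S (C(S) = √(S + 0) = √S)
192303 + ((-3940 + 136054) + C(315)) = 192303 + ((-3940 + 136054) + √315) = 192303 + (132114 + 3*√35) = 324417 + 3*√35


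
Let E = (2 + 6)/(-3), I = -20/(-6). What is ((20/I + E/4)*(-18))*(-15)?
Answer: 1440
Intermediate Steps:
I = 10/3 (I = -20*(-⅙) = 10/3 ≈ 3.3333)
E = -8/3 (E = 8*(-⅓) = -8/3 ≈ -2.6667)
((20/I + E/4)*(-18))*(-15) = ((20/(10/3) - 8/3/4)*(-18))*(-15) = ((20*(3/10) - 8/3*¼)*(-18))*(-15) = ((6 - ⅔)*(-18))*(-15) = ((16/3)*(-18))*(-15) = -96*(-15) = 1440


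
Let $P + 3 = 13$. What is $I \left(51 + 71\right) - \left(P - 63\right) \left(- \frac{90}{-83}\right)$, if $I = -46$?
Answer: $- \frac{461026}{83} \approx -5554.5$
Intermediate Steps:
$P = 10$ ($P = -3 + 13 = 10$)
$I \left(51 + 71\right) - \left(P - 63\right) \left(- \frac{90}{-83}\right) = - 46 \left(51 + 71\right) - \left(10 - 63\right) \left(- \frac{90}{-83}\right) = \left(-46\right) 122 - - 53 \left(\left(-90\right) \left(- \frac{1}{83}\right)\right) = -5612 - \left(-53\right) \frac{90}{83} = -5612 - - \frac{4770}{83} = -5612 + \frac{4770}{83} = - \frac{461026}{83}$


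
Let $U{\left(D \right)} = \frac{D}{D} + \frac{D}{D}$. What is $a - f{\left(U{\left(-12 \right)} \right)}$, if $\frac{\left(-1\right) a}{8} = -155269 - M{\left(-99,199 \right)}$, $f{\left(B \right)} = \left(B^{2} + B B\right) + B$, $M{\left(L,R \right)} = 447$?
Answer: $1245718$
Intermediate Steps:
$U{\left(D \right)} = 2$ ($U{\left(D \right)} = 1 + 1 = 2$)
$f{\left(B \right)} = B + 2 B^{2}$ ($f{\left(B \right)} = \left(B^{2} + B^{2}\right) + B = 2 B^{2} + B = B + 2 B^{2}$)
$a = 1245728$ ($a = - 8 \left(-155269 - 447\right) = \left(-8\right) \left(-155716\right) = 1245728$)
$a - f{\left(U{\left(-12 \right)} \right)} = 1245728 - 2 \left(1 + 2 \cdot 2\right) = 1245728 - 2 \left(1 + 4\right) = 1245728 - 2 \cdot 5 = 1245728 - 10 = 1245718$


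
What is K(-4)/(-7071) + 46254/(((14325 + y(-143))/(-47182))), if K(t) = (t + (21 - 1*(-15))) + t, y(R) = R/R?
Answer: -593516972666/3896121 ≈ -1.5234e+5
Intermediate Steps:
y(R) = 1
K(t) = 36 + 2*t (K(t) = (t + (21 + 15)) + t = (t + 36) + t = (36 + t) + t = 36 + 2*t)
K(-4)/(-7071) + 46254/(((14325 + y(-143))/(-47182))) = (36 + 2*(-4))/(-7071) + 46254/(((14325 + 1)/(-47182))) = (36 - 8)*(-1/7071) + 46254/((14326*(-1/47182))) = 28*(-1/7071) + 46254/(-7163/23591) = -28/7071 + 46254*(-23591/7163) = -28/7071 - 83936778/551 = -593516972666/3896121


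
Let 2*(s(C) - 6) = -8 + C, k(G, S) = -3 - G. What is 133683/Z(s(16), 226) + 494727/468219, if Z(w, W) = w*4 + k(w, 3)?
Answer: 6956253134/1404657 ≈ 4952.3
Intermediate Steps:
s(C) = 2 + C/2 (s(C) = 6 + (-8 + C)/2 = 6 + (-4 + C/2) = 2 + C/2)
Z(w, W) = -3 + 3*w (Z(w, W) = w*4 + (-3 - w) = 4*w + (-3 - w) = -3 + 3*w)
133683/Z(s(16), 226) + 494727/468219 = 133683/(-3 + 3*(2 + (½)*16)) + 494727/468219 = 133683/(-3 + 3*(2 + 8)) + 494727*(1/468219) = 133683/(-3 + 3*10) + 164909/156073 = 133683/(-3 + 30) + 164909/156073 = 133683/27 + 164909/156073 = 133683*(1/27) + 164909/156073 = 44561/9 + 164909/156073 = 6956253134/1404657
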